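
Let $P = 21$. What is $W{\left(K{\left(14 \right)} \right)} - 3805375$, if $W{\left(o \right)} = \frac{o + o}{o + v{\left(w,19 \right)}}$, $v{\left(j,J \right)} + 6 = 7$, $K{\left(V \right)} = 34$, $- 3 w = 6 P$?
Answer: $- \frac{133188057}{35} \approx -3.8054 \cdot 10^{6}$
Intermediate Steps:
$w = -42$ ($w = - \frac{6 \cdot 21}{3} = \left(- \frac{1}{3}\right) 126 = -42$)
$v{\left(j,J \right)} = 1$ ($v{\left(j,J \right)} = -6 + 7 = 1$)
$W{\left(o \right)} = \frac{2 o}{1 + o}$ ($W{\left(o \right)} = \frac{o + o}{o + 1} = \frac{2 o}{1 + o}$)
$W{\left(K{\left(14 \right)} \right)} - 3805375 = 2 \cdot 34 \frac{1}{1 + 34} - 3805375 = 2 \cdot 34 \cdot \frac{1}{35} - 3805375 = \frac{68}{35} - 3805375 = - \frac{133188057}{35}$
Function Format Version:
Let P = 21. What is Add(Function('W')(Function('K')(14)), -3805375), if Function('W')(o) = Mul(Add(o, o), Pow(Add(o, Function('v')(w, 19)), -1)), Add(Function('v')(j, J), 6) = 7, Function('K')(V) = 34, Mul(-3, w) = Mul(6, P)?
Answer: Rational(-133188057, 35) ≈ -3.8054e+6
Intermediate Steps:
w = -42 (w = Mul(Rational(-1, 3), Mul(6, 21)) = Mul(Rational(-1, 3), 126) = -42)
Function('v')(j, J) = 1 (Function('v')(j, J) = Add(-6, 7) = 1)
Function('W')(o) = Mul(2, o, Pow(Add(1, o), -1)) (Function('W')(o) = Mul(Add(o, o), Pow(Add(o, 1), -1)) = Mul(Mul(2, o), Pow(Add(1, o), -1)) = Mul(2, o, Pow(Add(1, o), -1)))
Add(Function('W')(Function('K')(14)), -3805375) = Add(Mul(2, 34, Pow(Add(1, 34), -1)), -3805375) = Add(Mul(2, 34, Pow(35, -1)), -3805375) = Add(Mul(2, 34, Rational(1, 35)), -3805375) = Add(Rational(68, 35), -3805375) = Rational(-133188057, 35)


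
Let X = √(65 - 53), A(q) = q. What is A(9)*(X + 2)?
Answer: 18 + 18*√3 ≈ 49.177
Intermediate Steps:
X = 2*√3 (X = √12 = 2*√3 ≈ 3.4641)
A(9)*(X + 2) = 9*(2*√3 + 2) = 9*(2 + 2*√3) = 18 + 18*√3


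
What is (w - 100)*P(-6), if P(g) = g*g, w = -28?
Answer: -4608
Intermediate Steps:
P(g) = g**2
(w - 100)*P(-6) = (-28 - 100)*(-6)**2 = -128*36 = -4608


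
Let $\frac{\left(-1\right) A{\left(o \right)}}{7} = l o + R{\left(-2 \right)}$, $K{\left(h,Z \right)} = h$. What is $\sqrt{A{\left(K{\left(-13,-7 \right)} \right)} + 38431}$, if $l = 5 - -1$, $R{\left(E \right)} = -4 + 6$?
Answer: $\sqrt{38963} \approx 197.39$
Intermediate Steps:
$R{\left(E \right)} = 2$
$l = 6$ ($l = 5 + 1 = 6$)
$A{\left(o \right)} = -14 - 42 o$ ($A{\left(o \right)} = - 7 \left(6 o + 2\right) = - 7 \left(2 + 6 o\right) = -14 - 42 o$)
$\sqrt{A{\left(K{\left(-13,-7 \right)} \right)} + 38431} = \sqrt{\left(-14 - -546\right) + 38431} = \sqrt{\left(-14 + 546\right) + 38431} = \sqrt{532 + 38431} = \sqrt{38963}$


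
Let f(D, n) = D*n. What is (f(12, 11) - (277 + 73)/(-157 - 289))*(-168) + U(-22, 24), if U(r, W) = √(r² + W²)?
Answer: -4974648/223 + 2*√265 ≈ -22275.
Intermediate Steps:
U(r, W) = √(W² + r²)
(f(12, 11) - (277 + 73)/(-157 - 289))*(-168) + U(-22, 24) = (12*11 - (277 + 73)/(-157 - 289))*(-168) + √(24² + (-22)²) = (132 - 350/(-446))*(-168) + √(576 + 484) = (132 - 350*(-1)/446)*(-168) + √1060 = (132 - 1*(-175/223))*(-168) + 2*√265 = (132 + 175/223)*(-168) + 2*√265 = (29611/223)*(-168) + 2*√265 = -4974648/223 + 2*√265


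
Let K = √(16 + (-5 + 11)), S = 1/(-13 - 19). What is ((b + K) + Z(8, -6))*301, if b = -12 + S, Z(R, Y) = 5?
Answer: -67725/32 + 301*√22 ≈ -704.59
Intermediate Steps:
S = -1/32 (S = 1/(-32) = -1/32 ≈ -0.031250)
K = √22 (K = √(16 + 6) = √22 ≈ 4.6904)
b = -385/32 (b = -12 - 1/32 = -385/32 ≈ -12.031)
((b + K) + Z(8, -6))*301 = ((-385/32 + √22) + 5)*301 = (-225/32 + √22)*301 = -67725/32 + 301*√22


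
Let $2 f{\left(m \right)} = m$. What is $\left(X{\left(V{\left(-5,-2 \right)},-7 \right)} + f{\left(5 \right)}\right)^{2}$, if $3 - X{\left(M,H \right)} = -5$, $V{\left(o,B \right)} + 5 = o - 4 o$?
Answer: $\frac{441}{4} \approx 110.25$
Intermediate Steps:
$f{\left(m \right)} = \frac{m}{2}$
$V{\left(o,B \right)} = -5 - 3 o$ ($V{\left(o,B \right)} = -5 + \left(o - 4 o\right) = -5 - 3 o$)
$X{\left(M,H \right)} = 8$ ($X{\left(M,H \right)} = 3 - -5 = 3 + 5 = 8$)
$\left(X{\left(V{\left(-5,-2 \right)},-7 \right)} + f{\left(5 \right)}\right)^{2} = \left(8 + \frac{1}{2} \cdot 5\right)^{2} = \left(8 + \frac{5}{2}\right)^{2} = \left(\frac{21}{2}\right)^{2} = \frac{441}{4}$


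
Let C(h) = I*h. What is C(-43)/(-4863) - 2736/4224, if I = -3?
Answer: -96181/142648 ≈ -0.67425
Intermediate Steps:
C(h) = -3*h
C(-43)/(-4863) - 2736/4224 = -3*(-43)/(-4863) - 2736/4224 = 129*(-1/4863) - 2736*1/4224 = -43/1621 - 57/88 = -96181/142648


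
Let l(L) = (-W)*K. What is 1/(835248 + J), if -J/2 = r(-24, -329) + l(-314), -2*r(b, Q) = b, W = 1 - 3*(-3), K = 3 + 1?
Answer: 1/835304 ≈ 1.1972e-6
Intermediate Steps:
K = 4
W = 10 (W = 1 + 9 = 10)
r(b, Q) = -b/2
l(L) = -40 (l(L) = -1*10*4 = -10*4 = -40)
J = 56 (J = -2*(-½*(-24) - 40) = -2*(12 - 40) = -2*(-28) = 56)
1/(835248 + J) = 1/(835248 + 56) = 1/835304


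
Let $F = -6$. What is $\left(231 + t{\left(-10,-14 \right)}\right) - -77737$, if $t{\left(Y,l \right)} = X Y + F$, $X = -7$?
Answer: $78032$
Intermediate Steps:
$t{\left(Y,l \right)} = -6 - 7 Y$ ($t{\left(Y,l \right)} = - 7 Y - 6 = -6 - 7 Y$)
$\left(231 + t{\left(-10,-14 \right)}\right) - -77737 = \left(231 - -64\right) - -77737 = \left(231 + \left(-6 + 70\right)\right) + 77737 = \left(231 + 64\right) + 77737 = 295 + 77737 = 78032$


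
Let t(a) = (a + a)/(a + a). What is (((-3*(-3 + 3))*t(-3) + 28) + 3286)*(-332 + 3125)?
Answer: 9256002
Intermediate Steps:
t(a) = 1 (t(a) = (2*a)/((2*a)) = (2*a)*(1/(2*a)) = 1)
(((-3*(-3 + 3))*t(-3) + 28) + 3286)*(-332 + 3125) = ((-3*(-3 + 3)*1 + 28) + 3286)*(-332 + 3125) = ((-3*0*1 + 28) + 3286)*2793 = ((0*1 + 28) + 3286)*2793 = ((0 + 28) + 3286)*2793 = (28 + 3286)*2793 = 3314*2793 = 9256002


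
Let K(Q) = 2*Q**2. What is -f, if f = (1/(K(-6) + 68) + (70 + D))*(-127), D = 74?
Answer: 2560447/140 ≈ 18289.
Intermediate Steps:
f = -2560447/140 (f = (1/(2*(-6)**2 + 68) + (70 + 74))*(-127) = (1/(2*36 + 68) + 144)*(-127) = (1/(72 + 68) + 144)*(-127) = (1/140 + 144)*(-127) = (20161/140)*(-127) = -2560447/140 ≈ -18289.)
-f = -1*(-2560447/140) = 2560447/140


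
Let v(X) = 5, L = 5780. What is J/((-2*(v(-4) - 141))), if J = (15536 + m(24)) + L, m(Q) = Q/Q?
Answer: 21317/272 ≈ 78.371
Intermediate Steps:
m(Q) = 1
J = 21317 (J = (15536 + 1) + 5780 = 15537 + 5780 = 21317)
J/((-2*(v(-4) - 141))) = 21317/((-2*(5 - 141))) = 21317/((-2*(-136))) = 21317/272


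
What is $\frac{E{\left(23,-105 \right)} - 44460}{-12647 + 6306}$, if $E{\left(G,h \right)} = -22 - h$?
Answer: $\frac{44377}{6341} \approx 6.9984$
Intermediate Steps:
$\frac{E{\left(23,-105 \right)} - 44460}{-12647 + 6306} = \frac{\left(-22 - -105\right) - 44460}{-12647 + 6306} = \frac{\left(-22 + 105\right) - 44460}{-6341} = \left(83 - 44460\right) \left(- \frac{1}{6341}\right) = \left(-44377\right) \left(- \frac{1}{6341}\right) = \frac{44377}{6341}$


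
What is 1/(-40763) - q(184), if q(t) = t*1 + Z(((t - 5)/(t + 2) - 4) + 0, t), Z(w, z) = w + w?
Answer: -674505454/3790959 ≈ -177.92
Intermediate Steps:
Z(w, z) = 2*w
q(t) = -8 + t + 2*(-5 + t)/(2 + t) (q(t) = t*1 + 2*(((t - 5)/(t + 2) - 4) + 0) = t + 2*(((-5 + t)/(2 + t) - 4) + 0) = t + 2*((-4 + (-5 + t)/(2 + t)) + 0) = t + 2*(-4 + (-5 + t)/(2 + t)) = t + (-8 + 2*(-5 + t)/(2 + t)) = -8 + t + 2*(-5 + t)/(2 + t))
1/(-40763) - q(184) = 1/(-40763) - (-26 + 184**2 - 4*184)/(2 + 184) = -1/40763 - (-26 + 33856 - 736)/186 = -1/40763 - 33094/186 = -1/40763 - 1*16547/93 = -1/40763 - 16547/93 = -674505454/3790959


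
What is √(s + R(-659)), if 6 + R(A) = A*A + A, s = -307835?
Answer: √125781 ≈ 354.66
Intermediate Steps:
R(A) = -6 + A + A² (R(A) = -6 + (A*A + A) = -6 + (A² + A) = -6 + (A + A²) = -6 + A + A²)
√(s + R(-659)) = √(-307835 + (-6 - 659 + (-659)²)) = √(-307835 + (-6 - 659 + 434281)) = √(-307835 + 433616) = √125781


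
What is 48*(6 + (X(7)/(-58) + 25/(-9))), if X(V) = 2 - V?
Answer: 13816/87 ≈ 158.80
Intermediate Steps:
48*(6 + (X(7)/(-58) + 25/(-9))) = 48*(6 + ((2 - 1*7)/(-58) + 25/(-9))) = 48*(6 + ((2 - 7)*(-1/58) + 25*(-⅑))) = 48*(6 + (-5*(-1/58) - 25/9)) = 48*(6 + (5/58 - 25/9)) = 48*(6 - 1405/522) = 48*(1727/522) = 13816/87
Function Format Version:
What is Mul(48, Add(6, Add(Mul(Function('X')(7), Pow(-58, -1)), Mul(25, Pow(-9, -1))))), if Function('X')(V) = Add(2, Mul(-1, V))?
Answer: Rational(13816, 87) ≈ 158.80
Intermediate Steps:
Mul(48, Add(6, Add(Mul(Function('X')(7), Pow(-58, -1)), Mul(25, Pow(-9, -1))))) = Mul(48, Add(6, Add(Mul(Add(2, Mul(-1, 7)), Pow(-58, -1)), Mul(25, Pow(-9, -1))))) = Mul(48, Add(6, Add(Mul(Add(2, -7), Rational(-1, 58)), Mul(25, Rational(-1, 9))))) = Mul(48, Add(6, Add(Mul(-5, Rational(-1, 58)), Rational(-25, 9)))) = Mul(48, Add(6, Add(Rational(5, 58), Rational(-25, 9)))) = Mul(48, Add(6, Rational(-1405, 522))) = Mul(48, Rational(1727, 522)) = Rational(13816, 87)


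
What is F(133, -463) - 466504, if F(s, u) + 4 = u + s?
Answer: -466838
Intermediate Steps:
F(s, u) = -4 + s + u (F(s, u) = -4 + (u + s) = -4 + (s + u) = -4 + s + u)
F(133, -463) - 466504 = (-4 + 133 - 463) - 466504 = -334 - 466504 = -466838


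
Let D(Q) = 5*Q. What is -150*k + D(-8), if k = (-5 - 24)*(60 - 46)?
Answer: 60860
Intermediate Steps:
k = -406 (k = -29*14 = -406)
-150*k + D(-8) = -150*(-406) + 5*(-8) = 60900 - 40 = 60860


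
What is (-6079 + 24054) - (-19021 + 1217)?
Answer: 35779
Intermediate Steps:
(-6079 + 24054) - (-19021 + 1217) = 17975 - 1*(-17804) = 17975 + 17804 = 35779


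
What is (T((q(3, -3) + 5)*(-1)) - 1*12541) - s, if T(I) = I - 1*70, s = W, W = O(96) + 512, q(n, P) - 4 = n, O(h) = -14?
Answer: -13121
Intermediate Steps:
q(n, P) = 4 + n
W = 498 (W = -14 + 512 = 498)
s = 498
T(I) = -70 + I (T(I) = I - 70 = -70 + I)
(T((q(3, -3) + 5)*(-1)) - 1*12541) - s = ((-70 + ((4 + 3) + 5)*(-1)) - 1*12541) - 1*498 = ((-70 + (7 + 5)*(-1)) - 12541) - 498 = ((-70 + 12*(-1)) - 12541) - 498 = ((-70 - 12) - 12541) - 498 = (-82 - 12541) - 498 = -12623 - 498 = -13121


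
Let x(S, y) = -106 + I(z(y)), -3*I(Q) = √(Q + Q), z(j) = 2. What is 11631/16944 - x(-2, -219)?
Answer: 1818991/16944 ≈ 107.35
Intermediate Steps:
I(Q) = -√2*√Q/3 (I(Q) = -√(Q + Q)/3 = -√2*√Q/3)
x(S, y) = -320/3 (x(S, y) = -106 - √2*√2/3 = -106 - ⅔ = -320/3)
11631/16944 - x(-2, -219) = 11631/16944 - 1*(-320/3) = 11631*(1/16944) + 320/3 = 3877/5648 + 320/3 = 1818991/16944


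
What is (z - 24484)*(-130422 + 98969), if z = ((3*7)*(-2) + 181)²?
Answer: 162391839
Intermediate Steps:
z = 19321 (z = (21*(-2) + 181)² = (-42 + 181)² = 139² = 19321)
(z - 24484)*(-130422 + 98969) = (19321 - 24484)*(-130422 + 98969) = -5163*(-31453) = 162391839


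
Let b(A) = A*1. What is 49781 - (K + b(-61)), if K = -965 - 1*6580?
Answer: 57387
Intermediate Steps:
b(A) = A
K = -7545 (K = -965 - 6580 = -7545)
49781 - (K + b(-61)) = 49781 - (-7545 - 61) = 49781 - 1*(-7606) = 49781 + 7606 = 57387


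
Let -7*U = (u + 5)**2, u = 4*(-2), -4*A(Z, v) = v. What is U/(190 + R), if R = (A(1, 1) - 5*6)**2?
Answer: -144/123767 ≈ -0.0011635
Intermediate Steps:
A(Z, v) = -v/4
R = 14641/16 (R = (-1/4*1 - 5*6)**2 = (-1/4 - 30)**2 = (-121/4)**2 = 14641/16 ≈ 915.06)
u = -8
U = -9/7 (U = -(-8 + 5)**2/7 = -1/7*(-3)**2 = -1/7*9 = -9/7 ≈ -1.2857)
U/(190 + R) = -9/(7*(190 + 14641/16)) = -9/(7*17681/16) = -9/7*16/17681 = -144/123767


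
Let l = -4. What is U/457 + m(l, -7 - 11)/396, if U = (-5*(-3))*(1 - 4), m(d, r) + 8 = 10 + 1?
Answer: -5483/60324 ≈ -0.090893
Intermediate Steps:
m(d, r) = 3 (m(d, r) = -8 + (10 + 1) = -8 + 11 = 3)
U = -45 (U = 15*(-3) = -45)
U/457 + m(l, -7 - 11)/396 = -45/457 + 3/396 = -45*1/457 + 3*(1/396) = -45/457 + 1/132 = -5483/60324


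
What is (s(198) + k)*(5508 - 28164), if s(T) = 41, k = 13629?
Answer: -309707520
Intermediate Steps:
(s(198) + k)*(5508 - 28164) = (41 + 13629)*(5508 - 28164) = 13670*(-22656) = -309707520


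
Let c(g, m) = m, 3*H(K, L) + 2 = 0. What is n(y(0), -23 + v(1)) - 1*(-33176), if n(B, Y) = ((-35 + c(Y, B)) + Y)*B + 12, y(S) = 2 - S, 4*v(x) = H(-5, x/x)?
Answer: 99227/3 ≈ 33076.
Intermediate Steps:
H(K, L) = -⅔ (H(K, L) = -⅔ + (⅓)*0 = -⅔ + 0 = -⅔)
v(x) = -⅙ (v(x) = (¼)*(-⅔) = -⅙)
n(B, Y) = 12 + B*(-35 + B + Y) (n(B, Y) = ((-35 + B) + Y)*B + 12 = (-35 + B + Y)*B + 12 = B*(-35 + B + Y) + 12 = 12 + B*(-35 + B + Y))
n(y(0), -23 + v(1)) - 1*(-33176) = (12 + (2 - 1*0)² - 35*(2 - 1*0) + (2 - 1*0)*(-23 - ⅙)) - 1*(-33176) = (12 + (2 + 0)² - 35*(2 + 0) + (2 + 0)*(-139/6)) + 33176 = (12 + 2² - 35*2 + 2*(-139/6)) + 33176 = (12 + 4 - 70 - 139/3) + 33176 = -301/3 + 33176 = 99227/3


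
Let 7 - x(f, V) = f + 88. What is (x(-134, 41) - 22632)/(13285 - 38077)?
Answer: 22579/24792 ≈ 0.91074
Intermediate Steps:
x(f, V) = -81 - f (x(f, V) = 7 - (f + 88) = 7 - (88 + f) = 7 + (-88 - f) = -81 - f)
(x(-134, 41) - 22632)/(13285 - 38077) = ((-81 - 1*(-134)) - 22632)/(13285 - 38077) = ((-81 + 134) - 22632)/(-24792) = (53 - 22632)*(-1/24792) = -22579*(-1/24792) = 22579/24792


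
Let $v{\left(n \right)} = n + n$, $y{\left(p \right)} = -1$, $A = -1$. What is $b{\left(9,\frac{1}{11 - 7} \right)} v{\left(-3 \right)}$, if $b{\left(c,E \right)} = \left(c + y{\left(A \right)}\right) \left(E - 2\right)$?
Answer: $84$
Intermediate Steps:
$v{\left(n \right)} = 2 n$
$b{\left(c,E \right)} = \left(-1 + c\right) \left(-2 + E\right)$ ($b{\left(c,E \right)} = \left(c - 1\right) \left(E - 2\right) = \left(-1 + c\right) \left(-2 + E\right)$)
$b{\left(9,\frac{1}{11 - 7} \right)} v{\left(-3 \right)} = \left(2 - \frac{1}{11 - 7} - 18 + \frac{1}{11 - 7} \cdot 9\right) 2 \left(-3\right) = \left(2 - \frac{1}{4} - 18 + \frac{1}{4} \cdot 9\right) \left(-6\right) = \left(2 - \frac{1}{4} - 18 + \frac{9}{4}\right) \left(-6\right) = \left(-14\right) \left(-6\right) = 84$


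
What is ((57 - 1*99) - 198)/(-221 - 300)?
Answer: 240/521 ≈ 0.46065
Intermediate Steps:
((57 - 1*99) - 198)/(-221 - 300) = ((57 - 99) - 198)/(-521) = (-42 - 198)*(-1/521) = -240*(-1/521) = 240/521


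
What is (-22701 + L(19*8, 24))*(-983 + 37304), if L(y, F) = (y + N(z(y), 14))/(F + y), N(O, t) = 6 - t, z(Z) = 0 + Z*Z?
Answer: -9069426342/11 ≈ -8.2449e+8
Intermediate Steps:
z(Z) = Z² (z(Z) = 0 + Z² = Z²)
L(y, F) = (-8 + y)/(F + y) (L(y, F) = (y + (6 - 1*14))/(F + y) = (y + (6 - 14))/(F + y) = (y - 8)/(F + y) = (-8 + y)/(F + y))
(-22701 + L(19*8, 24))*(-983 + 37304) = (-22701 + (-8 + 19*8)/(24 + 19*8))*(-983 + 37304) = (-22701 + (-8 + 152)/(24 + 152))*36321 = (-22701 + 144/176)*36321 = (-22701 + (1/176)*144)*36321 = (-22701 + 9/11)*36321 = -249702/11*36321 = -9069426342/11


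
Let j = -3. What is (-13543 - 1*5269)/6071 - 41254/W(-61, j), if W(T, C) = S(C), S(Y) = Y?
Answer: 250396598/18213 ≈ 13748.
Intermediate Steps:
W(T, C) = C
(-13543 - 1*5269)/6071 - 41254/W(-61, j) = (-13543 - 1*5269)/6071 - 41254/(-3) = (-13543 - 5269)*(1/6071) - 41254*(-⅓) = -18812*1/6071 + 41254/3 = -18812/6071 + 41254/3 = 250396598/18213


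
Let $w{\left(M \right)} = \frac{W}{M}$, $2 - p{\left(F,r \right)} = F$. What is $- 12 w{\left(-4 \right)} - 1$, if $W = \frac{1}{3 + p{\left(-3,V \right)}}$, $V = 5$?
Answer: $- \frac{5}{8} \approx -0.625$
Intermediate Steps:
$p{\left(F,r \right)} = 2 - F$
$W = \frac{1}{8}$ ($W = \frac{1}{3 + \left(2 - -3\right)} = \frac{1}{3 + \left(2 + 3\right)} = \frac{1}{3 + 5} = \frac{1}{8} \approx 0.125$)
$w{\left(M \right)} = \frac{1}{8 M}$
$- 12 w{\left(-4 \right)} - 1 = - 12 \frac{1}{8 \left(-4\right)} - 1 = - 12 \cdot \frac{1}{8} \left(- \frac{1}{4}\right) - 1 = \left(-12\right) \left(- \frac{1}{32}\right) - 1 = \frac{3}{8} - 1 = - \frac{5}{8}$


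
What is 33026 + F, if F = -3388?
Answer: 29638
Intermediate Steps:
33026 + F = 33026 - 3388 = 29638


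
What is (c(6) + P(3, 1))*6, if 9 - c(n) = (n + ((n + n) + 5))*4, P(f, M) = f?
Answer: -480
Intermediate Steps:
c(n) = -11 - 12*n (c(n) = 9 - (n + ((n + n) + 5))*4 = 9 - (n + (2*n + 5))*4 = 9 - (n + (5 + 2*n))*4 = 9 - (5 + 3*n)*4 = 9 - (20 + 12*n) = 9 + (-20 - 12*n) = -11 - 12*n)
(c(6) + P(3, 1))*6 = ((-11 - 12*6) + 3)*6 = ((-11 - 72) + 3)*6 = (-83 + 3)*6 = -80*6 = -480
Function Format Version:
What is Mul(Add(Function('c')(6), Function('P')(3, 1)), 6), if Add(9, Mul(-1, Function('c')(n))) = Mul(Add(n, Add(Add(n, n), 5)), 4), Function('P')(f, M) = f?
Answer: -480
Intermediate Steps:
Function('c')(n) = Add(-11, Mul(-12, n)) (Function('c')(n) = Add(9, Mul(-1, Mul(Add(n, Add(Add(n, n), 5)), 4))) = Add(9, Mul(-1, Mul(Add(n, Add(Mul(2, n), 5)), 4))) = Add(9, Mul(-1, Mul(Add(n, Add(5, Mul(2, n))), 4))) = Add(9, Mul(-1, Mul(Add(5, Mul(3, n)), 4))) = Add(9, Mul(-1, Add(20, Mul(12, n)))) = Add(9, Add(-20, Mul(-12, n))) = Add(-11, Mul(-12, n)))
Mul(Add(Function('c')(6), Function('P')(3, 1)), 6) = Mul(Add(Add(-11, Mul(-12, 6)), 3), 6) = Mul(Add(Add(-11, -72), 3), 6) = Mul(Add(-83, 3), 6) = Mul(-80, 6) = -480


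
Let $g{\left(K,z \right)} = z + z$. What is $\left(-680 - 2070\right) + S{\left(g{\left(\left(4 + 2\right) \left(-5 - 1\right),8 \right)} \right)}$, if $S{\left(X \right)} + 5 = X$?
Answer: $-2739$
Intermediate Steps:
$g{\left(K,z \right)} = 2 z$
$S{\left(X \right)} = -5 + X$
$\left(-680 - 2070\right) + S{\left(g{\left(\left(4 + 2\right) \left(-5 - 1\right),8 \right)} \right)} = \left(-680 - 2070\right) + \left(-5 + 2 \cdot 8\right) = -2750 + \left(-5 + 16\right) = -2750 + 11 = -2739$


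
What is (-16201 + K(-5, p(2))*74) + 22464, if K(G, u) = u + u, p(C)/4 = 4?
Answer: 8631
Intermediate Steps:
p(C) = 16 (p(C) = 4*4 = 16)
K(G, u) = 2*u
(-16201 + K(-5, p(2))*74) + 22464 = (-16201 + (2*16)*74) + 22464 = (-16201 + 32*74) + 22464 = (-16201 + 2368) + 22464 = -13833 + 22464 = 8631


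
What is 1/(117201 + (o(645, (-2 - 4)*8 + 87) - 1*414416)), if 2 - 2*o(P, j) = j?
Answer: -2/594467 ≈ -3.3644e-6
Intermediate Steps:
o(P, j) = 1 - j/2
1/(117201 + (o(645, (-2 - 4)*8 + 87) - 1*414416)) = 1/(117201 + ((1 - ((-2 - 4)*8 + 87)/2) - 1*414416)) = 1/(117201 + ((1 - (-6*8 + 87)/2) - 414416)) = 1/(117201 + ((1 - (-48 + 87)/2) - 414416)) = 1/(117201 + ((1 - ½*39) - 414416)) = 1/(117201 + ((1 - 39/2) - 414416)) = 1/(117201 + (-37/2 - 414416)) = 1/(117201 - 828869/2) = 1/(-594467/2) = -2/594467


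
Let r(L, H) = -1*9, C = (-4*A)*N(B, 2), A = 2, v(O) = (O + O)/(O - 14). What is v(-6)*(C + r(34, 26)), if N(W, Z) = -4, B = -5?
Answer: 69/5 ≈ 13.800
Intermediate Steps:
v(O) = 2*O/(-14 + O) (v(O) = (2*O)/(-14 + O) = 2*O/(-14 + O))
C = 32 (C = -4*2*(-4) = -8*(-4) = 32)
r(L, H) = -9
v(-6)*(C + r(34, 26)) = (2*(-6)/(-14 - 6))*(32 - 9) = (2*(-6)/(-20))*23 = (2*(-6)*(-1/20))*23 = (3/5)*23 = 69/5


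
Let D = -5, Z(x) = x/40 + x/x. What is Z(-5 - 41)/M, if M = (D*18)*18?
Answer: 1/10800 ≈ 9.2593e-5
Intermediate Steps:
Z(x) = 1 + x/40 (Z(x) = x*(1/40) + 1 = x/40 + 1 = 1 + x/40)
M = -1620 (M = -5*18*18 = -90*18 = -1620)
Z(-5 - 41)/M = (1 + (-5 - 41)/40)/(-1620) = (1 + (1/40)*(-46))*(-1/1620) = (1 - 23/20)*(-1/1620) = -3/20*(-1/1620) = 1/10800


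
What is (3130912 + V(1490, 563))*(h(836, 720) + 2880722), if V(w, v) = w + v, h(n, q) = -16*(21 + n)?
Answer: 8982241984650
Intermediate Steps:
h(n, q) = -336 - 16*n
V(w, v) = v + w
(3130912 + V(1490, 563))*(h(836, 720) + 2880722) = (3130912 + (563 + 1490))*((-336 - 16*836) + 2880722) = (3130912 + 2053)*((-336 - 13376) + 2880722) = 3132965*(-13712 + 2880722) = 3132965*2867010 = 8982241984650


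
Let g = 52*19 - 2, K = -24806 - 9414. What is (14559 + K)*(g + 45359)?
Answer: -911189045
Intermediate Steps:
K = -34220
g = 986 (g = 988 - 2 = 986)
(14559 + K)*(g + 45359) = (14559 - 34220)*(986 + 45359) = -19661*46345 = -911189045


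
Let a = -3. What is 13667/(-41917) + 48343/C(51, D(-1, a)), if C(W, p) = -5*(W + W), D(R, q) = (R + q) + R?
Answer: -2033363701/21377670 ≈ -95.116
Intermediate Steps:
D(R, q) = q + 2*R
C(W, p) = -10*W
13667/(-41917) + 48343/C(51, D(-1, a)) = 13667/(-41917) + 48343/((-10*51)) = 13667*(-1/41917) + 48343/(-510) = -13667/41917 + 48343*(-1/510) = -13667/41917 - 48343/510 = -2033363701/21377670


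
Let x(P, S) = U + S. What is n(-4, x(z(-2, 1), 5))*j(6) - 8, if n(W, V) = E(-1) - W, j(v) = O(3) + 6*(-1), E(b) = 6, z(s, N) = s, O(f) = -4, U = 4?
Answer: -108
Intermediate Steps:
j(v) = -10 (j(v) = -4 + 6*(-1) = -4 - 6 = -10)
x(P, S) = 4 + S
n(W, V) = 6 - W
n(-4, x(z(-2, 1), 5))*j(6) - 8 = (6 - 1*(-4))*(-10) - 8 = (6 + 4)*(-10) - 8 = 10*(-10) - 8 = -100 - 8 = -108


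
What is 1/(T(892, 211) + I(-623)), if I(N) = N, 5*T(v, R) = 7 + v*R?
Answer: 5/185104 ≈ 2.7012e-5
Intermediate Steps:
T(v, R) = 7/5 + R*v/5 (T(v, R) = (7 + v*R)/5 = (7 + R*v)/5 = 7/5 + R*v/5)
1/(T(892, 211) + I(-623)) = 1/((7/5 + (1/5)*211*892) - 623) = 1/((7/5 + 188212/5) - 623) = 1/(188219/5 - 623) = 1/(185104/5) = 5/185104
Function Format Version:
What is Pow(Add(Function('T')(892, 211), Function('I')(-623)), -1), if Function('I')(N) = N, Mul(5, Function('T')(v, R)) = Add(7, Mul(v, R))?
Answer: Rational(5, 185104) ≈ 2.7012e-5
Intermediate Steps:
Function('T')(v, R) = Add(Rational(7, 5), Mul(Rational(1, 5), R, v)) (Function('T')(v, R) = Mul(Rational(1, 5), Add(7, Mul(v, R))) = Mul(Rational(1, 5), Add(7, Mul(R, v))) = Add(Rational(7, 5), Mul(Rational(1, 5), R, v)))
Pow(Add(Function('T')(892, 211), Function('I')(-623)), -1) = Pow(Add(Add(Rational(7, 5), Mul(Rational(1, 5), 211, 892)), -623), -1) = Pow(Add(Add(Rational(7, 5), Rational(188212, 5)), -623), -1) = Pow(Add(Rational(188219, 5), -623), -1) = Pow(Rational(185104, 5), -1) = Rational(5, 185104)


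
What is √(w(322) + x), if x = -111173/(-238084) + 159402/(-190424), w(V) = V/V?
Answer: 5*√202286546418254298/2833556726 ≈ 0.79364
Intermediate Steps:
w(V) = 1
x = -1048816151/2833556726 (x = -111173*(-1/238084) + 159402*(-1/190424) = 111173/238084 - 79701/95212 = -1048816151/2833556726 ≈ -0.37014)
√(w(322) + x) = √(1 - 1048816151/2833556726) = √(1784740575/2833556726) = 5*√202286546418254298/2833556726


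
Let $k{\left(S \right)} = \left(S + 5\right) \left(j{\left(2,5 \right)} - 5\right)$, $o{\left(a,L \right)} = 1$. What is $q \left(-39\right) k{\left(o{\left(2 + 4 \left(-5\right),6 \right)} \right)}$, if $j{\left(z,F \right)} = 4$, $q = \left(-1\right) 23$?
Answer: $-5382$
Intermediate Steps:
$q = -23$
$k{\left(S \right)} = -5 - S$ ($k{\left(S \right)} = \left(S + 5\right) \left(4 - 5\right) = \left(5 + S\right) \left(-1\right) = -5 - S$)
$q \left(-39\right) k{\left(o{\left(2 + 4 \left(-5\right),6 \right)} \right)} = \left(-23\right) \left(-39\right) \left(-5 - 1\right) = 897 \left(-5 - 1\right) = 897 \left(-6\right) = -5382$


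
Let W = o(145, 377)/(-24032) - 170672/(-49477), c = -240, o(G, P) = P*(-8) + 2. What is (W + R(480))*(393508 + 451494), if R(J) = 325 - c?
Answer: 142816613990186171/297257816 ≈ 4.8045e+8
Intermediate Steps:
o(G, P) = 2 - 8*P (o(G, P) = -8*P + 2 = 2 - 8*P)
W = 2125356591/594515632 (W = (2 - 8*377)/(-24032) - 170672/(-49477) = (2 - 3016)*(-1/24032) - 170672*(-1/49477) = -3014*(-1/24032) + 170672/49477 = 1507/12016 + 170672/49477 = 2125356591/594515632 ≈ 3.5749)
R(J) = 565 (R(J) = 325 - 1*(-240) = 325 + 240 = 565)
(W + R(480))*(393508 + 451494) = (2125356591/594515632 + 565)*(393508 + 451494) = (338026688671/594515632)*845002 = 142816613990186171/297257816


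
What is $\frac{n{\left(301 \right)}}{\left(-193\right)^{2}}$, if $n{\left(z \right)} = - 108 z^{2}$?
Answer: $- \frac{9784908}{37249} \approx -262.69$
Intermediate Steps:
$\frac{n{\left(301 \right)}}{\left(-193\right)^{2}} = \frac{\left(-108\right) 301^{2}}{\left(-193\right)^{2}} = \frac{\left(-108\right) 90601}{37249} = \left(-9784908\right) \frac{1}{37249} = - \frac{9784908}{37249}$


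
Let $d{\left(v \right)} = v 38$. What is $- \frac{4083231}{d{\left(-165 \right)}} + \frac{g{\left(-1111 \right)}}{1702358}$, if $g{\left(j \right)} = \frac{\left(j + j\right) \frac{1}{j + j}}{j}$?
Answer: $\frac{58505268068994}{89837687555} \approx 651.23$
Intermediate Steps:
$d{\left(v \right)} = 38 v$
$g{\left(j \right)} = \frac{1}{j}$ ($g{\left(j \right)} = \frac{2 j \frac{1}{2 j}}{j} = 1 \frac{1}{j} = \frac{1}{j}$)
$- \frac{4083231}{d{\left(-165 \right)}} + \frac{g{\left(-1111 \right)}}{1702358} = - \frac{4083231}{38 \left(-165\right)} + \frac{1}{\left(-1111\right) 1702358} = - \frac{4083231}{-6270} - \frac{1}{1891319738} = \left(-4083231\right) \left(- \frac{1}{6270}\right) - \frac{1}{1891319738} = \frac{1361077}{2090} - \frac{1}{1891319738} = \frac{58505268068994}{89837687555}$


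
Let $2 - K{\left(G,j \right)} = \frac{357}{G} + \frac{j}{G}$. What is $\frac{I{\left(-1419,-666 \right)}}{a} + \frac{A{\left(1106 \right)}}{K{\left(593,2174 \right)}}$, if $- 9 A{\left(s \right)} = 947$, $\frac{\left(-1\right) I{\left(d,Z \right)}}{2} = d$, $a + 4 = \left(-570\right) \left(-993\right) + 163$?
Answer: $\frac{105992815163}{2284491915} \approx 46.397$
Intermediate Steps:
$a = 566169$ ($a = -4 + \left(\left(-570\right) \left(-993\right) + 163\right) = -4 + \left(566010 + 163\right) = -4 + 566173 = 566169$)
$I{\left(d,Z \right)} = - 2 d$
$K{\left(G,j \right)} = 2 - \frac{357}{G} - \frac{j}{G}$ ($K{\left(G,j \right)} = 2 - \left(\frac{357}{G} + \frac{j}{G}\right) = 2 - \frac{357}{G} - \frac{j}{G}$)
$A{\left(s \right)} = - \frac{947}{9}$ ($A{\left(s \right)} = \left(- \frac{1}{9}\right) 947 = - \frac{947}{9}$)
$\frac{I{\left(-1419,-666 \right)}}{a} + \frac{A{\left(1106 \right)}}{K{\left(593,2174 \right)}} = \frac{\left(-2\right) \left(-1419\right)}{566169} - \frac{947}{9 \frac{-357 - 2174 + 2 \cdot 593}{593}} = 2838 \cdot \frac{1}{566169} - \frac{947}{9 \frac{-357 - 2174 + 1186}{593}} = \frac{946}{188723} - \frac{947}{9 \cdot \frac{1}{593} \left(-1345\right)} = \frac{946}{188723} - \frac{947}{9 \left(- \frac{1345}{593}\right)} = \frac{946}{188723} - - \frac{561571}{12105} = \frac{946}{188723} + \frac{561571}{12105} = \frac{105992815163}{2284491915}$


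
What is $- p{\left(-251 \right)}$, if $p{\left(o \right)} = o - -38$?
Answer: $213$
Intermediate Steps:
$p{\left(o \right)} = 38 + o$ ($p{\left(o \right)} = o + 38 = 38 + o$)
$- p{\left(-251 \right)} = - (38 - 251) = \left(-1\right) \left(-213\right) = 213$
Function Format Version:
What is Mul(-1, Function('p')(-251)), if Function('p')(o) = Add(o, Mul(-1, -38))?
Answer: 213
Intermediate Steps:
Function('p')(o) = Add(38, o) (Function('p')(o) = Add(o, 38) = Add(38, o))
Mul(-1, Function('p')(-251)) = Mul(-1, Add(38, -251)) = Mul(-1, -213) = 213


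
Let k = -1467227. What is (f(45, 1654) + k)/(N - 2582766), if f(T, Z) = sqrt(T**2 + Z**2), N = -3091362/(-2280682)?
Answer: 1673139104407/2945232417525 - 1140341*sqrt(2737741)/2945232417525 ≈ 0.56744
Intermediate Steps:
N = 1545681/1140341 (N = -3091362*(-1/2280682) = 1545681/1140341 ≈ 1.3555)
(f(45, 1654) + k)/(N - 2582766) = (sqrt(45**2 + 1654**2) - 1467227)/(1545681/1140341 - 2582766) = (sqrt(2025 + 2735716) - 1467227)/(-2945232417525/1140341) = (sqrt(2737741) - 1467227)*(-1140341/2945232417525) = (-1467227 + sqrt(2737741))*(-1140341/2945232417525) = 1673139104407/2945232417525 - 1140341*sqrt(2737741)/2945232417525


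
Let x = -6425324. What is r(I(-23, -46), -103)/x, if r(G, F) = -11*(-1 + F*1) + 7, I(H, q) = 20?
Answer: -1151/6425324 ≈ -0.00017914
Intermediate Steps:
r(G, F) = 18 - 11*F (r(G, F) = -11*(-1 + F) + 7 = (11 - 11*F) + 7 = 18 - 11*F)
r(I(-23, -46), -103)/x = (18 - 11*(-103))/(-6425324) = (18 + 1133)*(-1/6425324) = 1151*(-1/6425324) = -1151/6425324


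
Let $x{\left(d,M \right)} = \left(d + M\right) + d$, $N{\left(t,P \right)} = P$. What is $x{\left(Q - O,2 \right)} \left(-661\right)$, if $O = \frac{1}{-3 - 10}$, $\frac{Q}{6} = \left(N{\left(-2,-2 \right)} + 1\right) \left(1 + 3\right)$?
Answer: $\frac{393956}{13} \approx 30304.0$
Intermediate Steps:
$Q = -24$ ($Q = 6 \left(-2 + 1\right) \left(1 + 3\right) = 6 \left(\left(-1\right) 4\right) = 6 \left(-4\right) = -24$)
$O = - \frac{1}{13}$ ($O = \frac{1}{-3 - 10} = \frac{1}{-13} = - \frac{1}{13} \approx -0.076923$)
$x{\left(d,M \right)} = M + 2 d$ ($x{\left(d,M \right)} = \left(M + d\right) + d = M + 2 d$)
$x{\left(Q - O,2 \right)} \left(-661\right) = \left(2 + 2 \left(-24 - - \frac{1}{13}\right)\right) \left(-661\right) = \left(2 + 2 \left(-24 + \frac{1}{13}\right)\right) \left(-661\right) = \left(2 + 2 \left(- \frac{311}{13}\right)\right) \left(-661\right) = \left(2 - \frac{622}{13}\right) \left(-661\right) = \left(- \frac{596}{13}\right) \left(-661\right) = \frac{393956}{13}$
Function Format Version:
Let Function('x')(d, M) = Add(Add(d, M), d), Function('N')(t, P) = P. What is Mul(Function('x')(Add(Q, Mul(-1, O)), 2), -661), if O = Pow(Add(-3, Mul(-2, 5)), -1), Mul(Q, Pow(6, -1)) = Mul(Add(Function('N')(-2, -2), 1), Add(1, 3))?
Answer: Rational(393956, 13) ≈ 30304.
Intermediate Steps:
Q = -24 (Q = Mul(6, Mul(Add(-2, 1), Add(1, 3))) = Mul(6, Mul(-1, 4)) = Mul(6, -4) = -24)
O = Rational(-1, 13) (O = Pow(Add(-3, -10), -1) = Pow(-13, -1) = Rational(-1, 13) ≈ -0.076923)
Function('x')(d, M) = Add(M, Mul(2, d)) (Function('x')(d, M) = Add(Add(M, d), d) = Add(M, Mul(2, d)))
Mul(Function('x')(Add(Q, Mul(-1, O)), 2), -661) = Mul(Add(2, Mul(2, Add(-24, Mul(-1, Rational(-1, 13))))), -661) = Mul(Add(2, Mul(2, Add(-24, Rational(1, 13)))), -661) = Mul(Add(2, Mul(2, Rational(-311, 13))), -661) = Mul(Add(2, Rational(-622, 13)), -661) = Mul(Rational(-596, 13), -661) = Rational(393956, 13)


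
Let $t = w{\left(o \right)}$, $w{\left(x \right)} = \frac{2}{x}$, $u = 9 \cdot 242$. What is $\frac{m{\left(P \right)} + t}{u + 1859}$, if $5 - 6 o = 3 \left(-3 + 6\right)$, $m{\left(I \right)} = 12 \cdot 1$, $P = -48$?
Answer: $\frac{9}{4037} \approx 0.0022294$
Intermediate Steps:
$m{\left(I \right)} = 12$
$o = - \frac{2}{3}$ ($o = \frac{5}{6} - \frac{3 \left(-3 + 6\right)}{6} = \frac{5}{6} - \frac{3 \cdot 3}{6} = \frac{5}{6} - \frac{3}{2} = - \frac{2}{3} \approx -0.66667$)
$u = 2178$
$t = -3$ ($t = \frac{2}{- \frac{2}{3}} = 2 \left(- \frac{3}{2}\right) = -3$)
$\frac{m{\left(P \right)} + t}{u + 1859} = \frac{12 - 3}{2178 + 1859} = \frac{9}{4037}$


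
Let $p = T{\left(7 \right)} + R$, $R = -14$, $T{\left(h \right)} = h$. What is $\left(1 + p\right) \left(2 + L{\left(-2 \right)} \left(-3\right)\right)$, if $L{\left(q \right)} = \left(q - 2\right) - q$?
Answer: $-48$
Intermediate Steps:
$L{\left(q \right)} = -2$ ($L{\left(q \right)} = \left(-2 + q\right) - q = -2$)
$p = -7$ ($p = 7 - 14 = -7$)
$\left(1 + p\right) \left(2 + L{\left(-2 \right)} \left(-3\right)\right) = \left(1 - 7\right) \left(2 - -6\right) = - 6 \left(2 + 6\right) = \left(-6\right) 8 = -48$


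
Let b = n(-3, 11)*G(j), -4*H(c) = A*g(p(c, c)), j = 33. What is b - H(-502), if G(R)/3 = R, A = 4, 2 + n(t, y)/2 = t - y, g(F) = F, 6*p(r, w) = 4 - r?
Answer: -9251/3 ≈ -3083.7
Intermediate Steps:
p(r, w) = ⅔ - r/6 (p(r, w) = (4 - r)/6 = ⅔ - r/6)
n(t, y) = -4 - 2*y + 2*t (n(t, y) = -4 + 2*(t - y) = -4 + (-2*y + 2*t) = -4 - 2*y + 2*t)
H(c) = -⅔ + c/6 (H(c) = -(⅔ - c/6) = -(8/3 - 2*c/3)/4 = -⅔ + c/6)
G(R) = 3*R
b = -3168 (b = (-4 - 2*11 + 2*(-3))*(3*33) = (-4 - 22 - 6)*99 = -32*99 = -3168)
b - H(-502) = -3168 - (-⅔ + (⅙)*(-502)) = -3168 - (-⅔ - 251/3) = -3168 - 1*(-253/3) = -3168 + 253/3 = -9251/3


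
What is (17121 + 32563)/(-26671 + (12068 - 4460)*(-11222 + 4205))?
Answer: -49684/53412007 ≈ -0.00093020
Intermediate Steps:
(17121 + 32563)/(-26671 + (12068 - 4460)*(-11222 + 4205)) = 49684/(-26671 + 7608*(-7017)) = 49684/(-26671 - 53385336) = 49684/(-53412007) = 49684*(-1/53412007) = -49684/53412007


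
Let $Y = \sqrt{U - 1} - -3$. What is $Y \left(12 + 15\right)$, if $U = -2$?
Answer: $81 + 27 i \sqrt{3} \approx 81.0 + 46.765 i$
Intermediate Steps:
$Y = 3 + i \sqrt{3}$ ($Y = \sqrt{-2 - 1} - -3 = \sqrt{-3} + 3 = i \sqrt{3} + 3 = 3 + i \sqrt{3} \approx 3.0 + 1.732 i$)
$Y \left(12 + 15\right) = \left(3 + i \sqrt{3}\right) \left(12 + 15\right) = \left(3 + i \sqrt{3}\right) 27 = 81 + 27 i \sqrt{3}$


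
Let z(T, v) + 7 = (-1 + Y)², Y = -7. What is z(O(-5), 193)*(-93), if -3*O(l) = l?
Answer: -5301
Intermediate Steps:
O(l) = -l/3
z(T, v) = 57 (z(T, v) = -7 + (-1 - 7)² = -7 + (-8)² = -7 + 64 = 57)
z(O(-5), 193)*(-93) = 57*(-93) = -5301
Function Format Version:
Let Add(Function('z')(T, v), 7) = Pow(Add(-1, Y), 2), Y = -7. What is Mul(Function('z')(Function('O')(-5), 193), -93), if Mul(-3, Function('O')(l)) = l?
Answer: -5301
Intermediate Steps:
Function('O')(l) = Mul(Rational(-1, 3), l)
Function('z')(T, v) = 57 (Function('z')(T, v) = Add(-7, Pow(Add(-1, -7), 2)) = Add(-7, Pow(-8, 2)) = Add(-7, 64) = 57)
Mul(Function('z')(Function('O')(-5), 193), -93) = Mul(57, -93) = -5301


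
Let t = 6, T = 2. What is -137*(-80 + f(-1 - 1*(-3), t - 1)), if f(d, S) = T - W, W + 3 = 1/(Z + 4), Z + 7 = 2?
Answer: 10138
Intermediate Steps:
Z = -5 (Z = -7 + 2 = -5)
W = -4 (W = -3 + 1/(-5 + 4) = -3 + 1/(-1) = -3 - 1 = -4)
f(d, S) = 6 (f(d, S) = 2 - 1*(-4) = 2 + 4 = 6)
-137*(-80 + f(-1 - 1*(-3), t - 1)) = -137*(-80 + 6) = -137*(-74) = 10138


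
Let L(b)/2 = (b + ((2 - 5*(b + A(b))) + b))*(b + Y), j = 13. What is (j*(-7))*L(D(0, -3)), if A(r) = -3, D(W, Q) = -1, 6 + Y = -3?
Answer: 36400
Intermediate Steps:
Y = -9 (Y = -6 - 3 = -9)
L(b) = 2*(-9 + b)*(17 - 3*b) (L(b) = 2*((b + ((2 - 5*(b - 3)) + b))*(b - 9)) = 2*((b + ((2 - 5*(-3 + b)) + b))*(-9 + b)) = 2*((b + ((2 + (15 - 5*b)) + b))*(-9 + b)) = 2*((b + ((17 - 5*b) + b))*(-9 + b)) = 2*((b + (17 - 4*b))*(-9 + b)) = 2*((17 - 3*b)*(-9 + b)) = 2*((-9 + b)*(17 - 3*b)) = 2*(-9 + b)*(17 - 3*b))
(j*(-7))*L(D(0, -3)) = (13*(-7))*(-306 - 6*(-1)**2 + 88*(-1)) = -91*(-306 - 6*1 - 88) = -91*(-306 - 6 - 88) = -91*(-400) = 36400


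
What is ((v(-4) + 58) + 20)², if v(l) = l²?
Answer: 8836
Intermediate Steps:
((v(-4) + 58) + 20)² = (((-4)² + 58) + 20)² = ((16 + 58) + 20)² = (74 + 20)² = 94² = 8836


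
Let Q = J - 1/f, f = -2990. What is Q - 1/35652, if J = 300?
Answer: 15989938331/53299740 ≈ 300.00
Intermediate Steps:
Q = 897001/2990 (Q = 300 - 1/(-2990) = 300 - 1*(-1/2990) = 300 + 1/2990 = 897001/2990 ≈ 300.00)
Q - 1/35652 = 897001/2990 - 1/35652 = 15989938331/53299740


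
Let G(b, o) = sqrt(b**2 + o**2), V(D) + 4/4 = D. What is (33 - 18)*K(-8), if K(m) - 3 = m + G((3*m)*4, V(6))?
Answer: -75 + 15*sqrt(9241) ≈ 1367.0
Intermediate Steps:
V(D) = -1 + D
K(m) = 3 + m + sqrt(25 + 144*m**2) (K(m) = 3 + (m + sqrt(((3*m)*4)**2 + (-1 + 6)**2)) = 3 + (m + sqrt((12*m)**2 + 5**2)) = 3 + (m + sqrt(144*m**2 + 25)) = 3 + (m + sqrt(25 + 144*m**2)) = 3 + m + sqrt(25 + 144*m**2))
(33 - 18)*K(-8) = (33 - 18)*(3 - 8 + sqrt(25 + 144*(-8)**2)) = 15*(3 - 8 + sqrt(25 + 144*64)) = 15*(3 - 8 + sqrt(25 + 9216)) = 15*(3 - 8 + sqrt(9241)) = 15*(-5 + sqrt(9241)) = -75 + 15*sqrt(9241)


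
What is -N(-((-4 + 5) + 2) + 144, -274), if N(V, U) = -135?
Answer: 135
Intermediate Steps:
-N(-((-4 + 5) + 2) + 144, -274) = -1*(-135) = 135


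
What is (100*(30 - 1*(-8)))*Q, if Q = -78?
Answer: -296400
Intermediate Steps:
(100*(30 - 1*(-8)))*Q = (100*(30 - 1*(-8)))*(-78) = (100*(30 + 8))*(-78) = (100*38)*(-78) = 3800*(-78) = -296400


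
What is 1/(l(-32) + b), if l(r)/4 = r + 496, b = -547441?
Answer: -1/545585 ≈ -1.8329e-6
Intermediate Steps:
l(r) = 1984 + 4*r (l(r) = 4*(r + 496) = 4*(496 + r) = 1984 + 4*r)
1/(l(-32) + b) = 1/((1984 + 4*(-32)) - 547441) = 1/((1984 - 128) - 547441) = 1/(1856 - 547441) = 1/(-545585) = -1/545585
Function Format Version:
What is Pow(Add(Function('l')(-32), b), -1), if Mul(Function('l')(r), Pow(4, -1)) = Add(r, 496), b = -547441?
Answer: Rational(-1, 545585) ≈ -1.8329e-6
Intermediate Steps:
Function('l')(r) = Add(1984, Mul(4, r)) (Function('l')(r) = Mul(4, Add(r, 496)) = Mul(4, Add(496, r)) = Add(1984, Mul(4, r)))
Pow(Add(Function('l')(-32), b), -1) = Pow(Add(Add(1984, Mul(4, -32)), -547441), -1) = Pow(Add(Add(1984, -128), -547441), -1) = Pow(Add(1856, -547441), -1) = Pow(-545585, -1) = Rational(-1, 545585)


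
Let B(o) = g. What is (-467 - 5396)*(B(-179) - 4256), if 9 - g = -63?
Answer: 24530792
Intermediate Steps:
g = 72 (g = 9 - 1*(-63) = 9 + 63 = 72)
B(o) = 72
(-467 - 5396)*(B(-179) - 4256) = (-467 - 5396)*(72 - 4256) = -5863*(-4184) = 24530792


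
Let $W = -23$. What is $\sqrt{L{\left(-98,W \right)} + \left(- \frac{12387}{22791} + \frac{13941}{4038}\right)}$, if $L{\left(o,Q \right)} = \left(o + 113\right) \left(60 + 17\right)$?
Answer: $\frac{\sqrt{121073412271966070}}{10225562} \approx 34.028$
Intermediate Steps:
$L{\left(o,Q \right)} = 8701 + 77 o$ ($L{\left(o,Q \right)} = \left(113 + o\right) 77 = 8701 + 77 o$)
$\sqrt{L{\left(-98,W \right)} + \left(- \frac{12387}{22791} + \frac{13941}{4038}\right)} = \sqrt{\left(8701 + 77 \left(-98\right)\right) + \left(- \frac{12387}{22791} + \frac{13941}{4038}\right)} = \sqrt{\left(8701 - 7546\right) + \left(\left(-12387\right) \frac{1}{22791} + 13941 \cdot \frac{1}{4038}\right)} = \sqrt{1155 + \left(- \frac{4129}{7597} + \frac{4647}{1346}\right)} = \sqrt{1155 + \frac{29745625}{10225562}} = \sqrt{\frac{11840269735}{10225562}} = \frac{\sqrt{121073412271966070}}{10225562}$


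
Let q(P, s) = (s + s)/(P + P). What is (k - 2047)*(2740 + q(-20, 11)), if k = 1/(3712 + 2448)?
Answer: -98694705213/17600 ≈ -5.6077e+6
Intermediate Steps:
k = 1/6160 ≈ 0.00016234
q(P, s) = s/P (q(P, s) = (2*s)/((2*P)) = (2*s)*(1/(2*P)) = s/P)
(k - 2047)*(2740 + q(-20, 11)) = (1/6160 - 2047)*(2740 + 11/(-20)) = -12609519*(2740 + 11*(-1/20))/6160 = -12609519*(2740 - 11/20)/6160 = -12609519/6160*54789/20 = -98694705213/17600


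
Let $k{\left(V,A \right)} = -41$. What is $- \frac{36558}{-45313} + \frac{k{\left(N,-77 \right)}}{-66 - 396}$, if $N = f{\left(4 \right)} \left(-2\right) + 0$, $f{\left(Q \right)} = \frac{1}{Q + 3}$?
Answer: $\frac{18747629}{20934606} \approx 0.89553$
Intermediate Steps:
$f{\left(Q \right)} = \frac{1}{3 + Q}$
$N = - \frac{2}{7}$ ($N = \frac{1}{3 + 4} \left(-2\right) + 0 = \frac{1}{7} \left(-2\right) + 0 = - \frac{2}{7} + 0 = - \frac{2}{7} \approx -0.28571$)
$- \frac{36558}{-45313} + \frac{k{\left(N,-77 \right)}}{-66 - 396} = - \frac{36558}{-45313} - \frac{41}{-66 - 396} = \left(-36558\right) \left(- \frac{1}{45313}\right) - \frac{41}{-66 - 396} = \frac{36558}{45313} - \frac{41}{-462} = \frac{36558}{45313} - - \frac{41}{462} = \frac{36558}{45313} + \frac{41}{462} = \frac{18747629}{20934606}$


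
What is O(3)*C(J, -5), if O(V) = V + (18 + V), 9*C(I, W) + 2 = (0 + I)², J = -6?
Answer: 272/3 ≈ 90.667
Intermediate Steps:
C(I, W) = -2/9 + I²/9 (C(I, W) = -2/9 + (0 + I)²/9 = -2/9 + I²/9)
O(V) = 18 + 2*V
O(3)*C(J, -5) = (18 + 2*3)*(-2/9 + (⅑)*(-6)²) = (18 + 6)*(-2/9 + (⅑)*36) = 24*(-2/9 + 4) = 24*(34/9) = 272/3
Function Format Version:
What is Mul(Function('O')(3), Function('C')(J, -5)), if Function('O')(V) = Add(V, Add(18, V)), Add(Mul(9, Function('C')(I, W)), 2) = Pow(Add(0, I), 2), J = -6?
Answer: Rational(272, 3) ≈ 90.667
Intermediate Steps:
Function('C')(I, W) = Add(Rational(-2, 9), Mul(Rational(1, 9), Pow(I, 2))) (Function('C')(I, W) = Add(Rational(-2, 9), Mul(Rational(1, 9), Pow(Add(0, I), 2))) = Add(Rational(-2, 9), Mul(Rational(1, 9), Pow(I, 2))))
Function('O')(V) = Add(18, Mul(2, V))
Mul(Function('O')(3), Function('C')(J, -5)) = Mul(Add(18, Mul(2, 3)), Add(Rational(-2, 9), Mul(Rational(1, 9), Pow(-6, 2)))) = Mul(Add(18, 6), Add(Rational(-2, 9), Mul(Rational(1, 9), 36))) = Mul(24, Add(Rational(-2, 9), 4)) = Mul(24, Rational(34, 9)) = Rational(272, 3)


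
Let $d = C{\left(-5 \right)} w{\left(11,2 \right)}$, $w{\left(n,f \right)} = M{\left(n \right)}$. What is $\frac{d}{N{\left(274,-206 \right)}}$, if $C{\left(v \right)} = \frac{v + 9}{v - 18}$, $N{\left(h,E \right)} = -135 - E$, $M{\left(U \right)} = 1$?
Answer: $- \frac{4}{1633} \approx -0.0024495$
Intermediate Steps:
$w{\left(n,f \right)} = 1$
$C{\left(v \right)} = \frac{9 + v}{-18 + v}$
$d = - \frac{4}{23}$ ($d = \frac{9 - 5}{-18 - 5} \cdot 1 = \frac{1}{-23} \cdot 4 \cdot 1 = \left(- \frac{1}{23}\right) 4 \cdot 1 = \left(- \frac{4}{23}\right) 1 = - \frac{4}{23} \approx -0.17391$)
$\frac{d}{N{\left(274,-206 \right)}} = - \frac{4}{23 \left(-135 - -206\right)} = - \frac{4}{23 \left(-135 + 206\right)} = - \frac{4}{23 \cdot 71} = \left(- \frac{4}{23}\right) \frac{1}{71} = - \frac{4}{1633}$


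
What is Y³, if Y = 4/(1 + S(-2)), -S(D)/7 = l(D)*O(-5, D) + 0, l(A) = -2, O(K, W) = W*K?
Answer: 64/2803221 ≈ 2.2831e-5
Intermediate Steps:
O(K, W) = K*W
S(D) = -70*D (S(D) = -7*(-(-10)*D + 0) = -7*(10*D + 0) = -70*D)
Y = 4/141 (Y = 4/(1 - 70*(-2)) = 4/(1 + 140) = 4/141 ≈ 0.028369)
Y³ = (4/141)³ = 64/2803221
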